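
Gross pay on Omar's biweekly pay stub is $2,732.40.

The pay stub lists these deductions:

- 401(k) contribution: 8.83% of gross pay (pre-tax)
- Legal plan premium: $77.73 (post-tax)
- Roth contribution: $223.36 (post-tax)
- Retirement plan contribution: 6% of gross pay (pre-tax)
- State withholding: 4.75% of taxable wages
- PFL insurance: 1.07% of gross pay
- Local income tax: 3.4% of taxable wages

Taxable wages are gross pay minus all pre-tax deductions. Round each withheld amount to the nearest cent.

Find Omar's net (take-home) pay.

$1,807.20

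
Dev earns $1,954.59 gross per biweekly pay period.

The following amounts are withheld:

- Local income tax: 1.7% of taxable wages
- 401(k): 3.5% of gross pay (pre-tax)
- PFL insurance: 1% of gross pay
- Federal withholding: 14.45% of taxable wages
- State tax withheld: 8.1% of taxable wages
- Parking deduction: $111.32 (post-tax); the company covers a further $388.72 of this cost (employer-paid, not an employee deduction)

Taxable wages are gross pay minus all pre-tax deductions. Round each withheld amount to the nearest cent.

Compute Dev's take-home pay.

401(k): $1,954.59 × 0.035 = $68.41
Taxable wages = $1,954.59 − $68.41 = $1,886.18
State tax withheld: $1,886.18 × 0.081 = $152.78
Federal withholding: $1,886.18 × 0.1445 = $272.55
Local income tax: $1,886.18 × 0.017 = $32.07
PFL insurance: $1,954.59 × 0.01 = $19.55
Parking deduction: $111.32
(Employer's $388.72 toward parking deduction is not withheld from the employee.)
Total deductions = $68.41 + $152.78 + $272.55 + $32.07 + $19.55 + $111.32 = $656.68
Net pay = $1,954.59 − $656.68 = $1,297.91

$1,297.91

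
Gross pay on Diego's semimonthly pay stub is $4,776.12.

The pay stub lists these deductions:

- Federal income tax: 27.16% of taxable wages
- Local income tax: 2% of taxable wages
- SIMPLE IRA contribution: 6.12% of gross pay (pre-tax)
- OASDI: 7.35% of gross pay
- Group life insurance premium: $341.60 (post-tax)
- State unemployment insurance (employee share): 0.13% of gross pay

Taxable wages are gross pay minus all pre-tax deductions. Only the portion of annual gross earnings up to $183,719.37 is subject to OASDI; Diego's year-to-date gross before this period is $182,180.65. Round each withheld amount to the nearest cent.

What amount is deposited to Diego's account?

$2,715.42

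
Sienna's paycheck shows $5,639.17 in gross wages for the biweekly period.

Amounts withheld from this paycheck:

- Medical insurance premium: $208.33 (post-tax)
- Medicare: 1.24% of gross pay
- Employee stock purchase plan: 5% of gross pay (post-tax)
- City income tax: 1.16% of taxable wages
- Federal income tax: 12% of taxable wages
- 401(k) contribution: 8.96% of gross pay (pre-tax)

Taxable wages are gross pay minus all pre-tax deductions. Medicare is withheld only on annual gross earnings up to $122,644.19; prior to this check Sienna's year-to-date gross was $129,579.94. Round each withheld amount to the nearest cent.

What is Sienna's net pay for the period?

401(k) contribution: $5,639.17 × 0.0896 = $505.27
Taxable wages = $5,639.17 − $505.27 = $5,133.90
Federal income tax: $5,133.90 × 0.12 = $616.07
City income tax: $5,133.90 × 0.0116 = $59.55
Medicare: annual cap $122,644.19 already reached (YTD $129,579.94), so $0.00
Medical insurance premium: $208.33
Employee stock purchase plan: $5,639.17 × 0.05 = $281.96
Total deductions = $505.27 + $616.07 + $59.55 + $0.00 + $208.33 + $281.96 = $1,671.18
Net pay = $5,639.17 − $1,671.18 = $3,967.99

$3,967.99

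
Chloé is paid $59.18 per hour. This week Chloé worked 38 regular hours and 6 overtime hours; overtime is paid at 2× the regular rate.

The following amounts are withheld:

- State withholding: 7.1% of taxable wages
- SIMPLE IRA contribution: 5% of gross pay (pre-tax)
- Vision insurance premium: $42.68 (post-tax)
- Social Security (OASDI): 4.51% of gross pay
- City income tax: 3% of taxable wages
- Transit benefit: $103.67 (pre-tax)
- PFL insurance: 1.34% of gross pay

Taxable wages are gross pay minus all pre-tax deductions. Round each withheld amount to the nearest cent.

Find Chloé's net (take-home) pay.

Regular pay: 38 × $59.18 = $2248.84
Overtime pay: 6 × $59.18 × 2 = $710.16
Gross pay = $2248.84 + $710.16 = $2959.00
Transit benefit: $103.67
SIMPLE IRA contribution: $2959.00 × 0.05 = $147.95
Pre-tax total = $103.67 + $147.95 = $251.62
Taxable wages = $2959.00 − $251.62 = $2707.38
State withholding: $2707.38 × 0.071 = $192.22
City income tax: $2707.38 × 0.03 = $81.22
PFL insurance: $2959.00 × 0.0134 = $39.65
Social Security (OASDI): $2959.00 × 0.0451 = $133.45
Vision insurance premium: $42.68
Total deductions = $103.67 + $147.95 + $192.22 + $81.22 + $39.65 + $133.45 + $42.68 = $740.84
Net pay = $2959.00 − $740.84 = $2218.16

$2218.16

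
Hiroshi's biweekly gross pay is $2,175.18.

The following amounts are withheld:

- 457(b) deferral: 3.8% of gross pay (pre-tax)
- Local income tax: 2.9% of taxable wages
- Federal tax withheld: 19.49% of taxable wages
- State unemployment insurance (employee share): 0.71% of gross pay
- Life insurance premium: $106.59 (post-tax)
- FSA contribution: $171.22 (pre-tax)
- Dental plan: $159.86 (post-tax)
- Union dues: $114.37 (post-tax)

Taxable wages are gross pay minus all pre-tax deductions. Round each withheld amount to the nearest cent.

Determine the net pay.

FSA contribution: $171.22
457(b) deferral: $2,175.18 × 0.038 = $82.66
Pre-tax total = $171.22 + $82.66 = $253.88
Taxable wages = $2,175.18 − $253.88 = $1,921.30
Local income tax: $1,921.30 × 0.029 = $55.72
Federal tax withheld: $1,921.30 × 0.1949 = $374.46
State unemployment insurance (employee share): $2,175.18 × 0.0071 = $15.44
Dental plan: $159.86
Life insurance premium: $106.59
Union dues: $114.37
Total deductions = $171.22 + $82.66 + $55.72 + $374.46 + $15.44 + $159.86 + $106.59 + $114.37 = $1,080.32
Net pay = $2,175.18 − $1,080.32 = $1,094.86

$1,094.86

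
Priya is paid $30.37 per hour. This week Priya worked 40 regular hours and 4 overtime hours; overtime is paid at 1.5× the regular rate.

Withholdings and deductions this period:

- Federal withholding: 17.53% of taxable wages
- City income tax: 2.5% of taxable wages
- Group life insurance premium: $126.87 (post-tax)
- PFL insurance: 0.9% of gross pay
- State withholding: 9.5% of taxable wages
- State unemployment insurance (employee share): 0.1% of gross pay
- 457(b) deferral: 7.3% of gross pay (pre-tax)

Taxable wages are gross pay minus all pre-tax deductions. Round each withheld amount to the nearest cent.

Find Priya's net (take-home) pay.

Regular pay: 40 × $30.37 = $1,214.80
Overtime pay: 4 × $30.37 × 1.5 = $182.22
Gross pay = $1,214.80 + $182.22 = $1,397.02
457(b) deferral: $1,397.02 × 0.073 = $101.98
Taxable wages = $1,397.02 − $101.98 = $1,295.04
Federal withholding: $1,295.04 × 0.1753 = $227.02
State withholding: $1,295.04 × 0.095 = $123.03
City income tax: $1,295.04 × 0.025 = $32.38
State unemployment insurance (employee share): $1,397.02 × 0.001 = $1.40
PFL insurance: $1,397.02 × 0.009 = $12.57
Group life insurance premium: $126.87
Total deductions = $101.98 + $227.02 + $123.03 + $32.38 + $1.40 + $12.57 + $126.87 = $625.25
Net pay = $1,397.02 − $625.25 = $771.77

$771.77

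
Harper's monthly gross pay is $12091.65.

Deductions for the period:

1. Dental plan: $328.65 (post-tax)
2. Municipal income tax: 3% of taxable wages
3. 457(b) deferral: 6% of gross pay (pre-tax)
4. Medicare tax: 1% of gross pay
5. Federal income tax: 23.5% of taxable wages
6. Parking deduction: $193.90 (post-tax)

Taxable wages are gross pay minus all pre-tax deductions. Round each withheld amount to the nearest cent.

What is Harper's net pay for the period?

457(b) deferral: $12091.65 × 0.06 = $725.50
Taxable wages = $12091.65 − $725.50 = $11366.15
Federal income tax: $11366.15 × 0.235 = $2671.05
Municipal income tax: $11366.15 × 0.03 = $340.98
Medicare tax: $12091.65 × 0.01 = $120.92
Parking deduction: $193.90
Dental plan: $328.65
Total deductions = $725.50 + $2671.05 + $340.98 + $120.92 + $193.90 + $328.65 = $4381.00
Net pay = $12091.65 − $4381.00 = $7710.65

$7710.65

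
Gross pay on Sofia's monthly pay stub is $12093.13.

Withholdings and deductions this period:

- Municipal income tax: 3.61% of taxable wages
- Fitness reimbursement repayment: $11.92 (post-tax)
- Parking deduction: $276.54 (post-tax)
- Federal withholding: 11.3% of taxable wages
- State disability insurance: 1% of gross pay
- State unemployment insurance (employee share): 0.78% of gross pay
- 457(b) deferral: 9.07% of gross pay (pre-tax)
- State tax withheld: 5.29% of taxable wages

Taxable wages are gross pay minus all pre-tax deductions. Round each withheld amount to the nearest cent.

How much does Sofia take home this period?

457(b) deferral: $12093.13 × 0.0907 = $1096.85
Taxable wages = $12093.13 − $1096.85 = $10996.28
State tax withheld: $10996.28 × 0.0529 = $581.70
Municipal income tax: $10996.28 × 0.0361 = $396.97
Federal withholding: $10996.28 × 0.113 = $1242.58
State unemployment insurance (employee share): $12093.13 × 0.0078 = $94.33
State disability insurance: $12093.13 × 0.01 = $120.93
Parking deduction: $276.54
Fitness reimbursement repayment: $11.92
Total deductions = $1096.85 + $581.70 + $396.97 + $1242.58 + $94.33 + $120.93 + $276.54 + $11.92 = $3821.82
Net pay = $12093.13 − $3821.82 = $8271.31

$8271.31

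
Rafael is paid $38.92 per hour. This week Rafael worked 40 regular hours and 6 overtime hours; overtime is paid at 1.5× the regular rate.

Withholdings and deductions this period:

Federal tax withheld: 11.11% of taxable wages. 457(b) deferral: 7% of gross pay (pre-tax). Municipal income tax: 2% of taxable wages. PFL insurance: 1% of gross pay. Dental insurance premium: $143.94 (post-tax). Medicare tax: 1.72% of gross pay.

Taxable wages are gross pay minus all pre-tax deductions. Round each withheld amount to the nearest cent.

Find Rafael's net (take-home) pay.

Regular pay: 40 × $38.92 = $1556.80
Overtime pay: 6 × $38.92 × 1.5 = $350.28
Gross pay = $1556.80 + $350.28 = $1907.08
457(b) deferral: $1907.08 × 0.07 = $133.50
Taxable wages = $1907.08 − $133.50 = $1773.58
Municipal income tax: $1773.58 × 0.02 = $35.47
Federal tax withheld: $1773.58 × 0.1111 = $197.04
Medicare tax: $1907.08 × 0.0172 = $32.80
PFL insurance: $1907.08 × 0.01 = $19.07
Dental insurance premium: $143.94
Total deductions = $133.50 + $35.47 + $197.04 + $32.80 + $19.07 + $143.94 = $561.82
Net pay = $1907.08 − $561.82 = $1345.26

$1345.26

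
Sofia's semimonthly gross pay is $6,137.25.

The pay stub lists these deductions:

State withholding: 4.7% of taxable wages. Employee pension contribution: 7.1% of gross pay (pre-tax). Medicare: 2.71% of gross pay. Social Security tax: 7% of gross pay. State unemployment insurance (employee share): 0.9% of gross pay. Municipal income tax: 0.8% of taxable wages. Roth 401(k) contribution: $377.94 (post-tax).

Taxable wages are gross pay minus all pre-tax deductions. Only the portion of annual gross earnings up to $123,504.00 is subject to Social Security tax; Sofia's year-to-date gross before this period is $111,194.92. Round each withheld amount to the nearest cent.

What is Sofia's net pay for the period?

Employee pension contribution: $6,137.25 × 0.071 = $435.74
Taxable wages = $6,137.25 − $435.74 = $5,701.51
State withholding: $5,701.51 × 0.047 = $267.97
Municipal income tax: $5,701.51 × 0.008 = $45.61
Medicare: $6,137.25 × 0.0271 = $166.32
Social Security tax: cap not yet reached, full $6,137.25 is subject → $6,137.25 × 0.07 = $429.61
State unemployment insurance (employee share): $6,137.25 × 0.009 = $55.24
Roth 401(k) contribution: $377.94
Total deductions = $435.74 + $267.97 + $45.61 + $166.32 + $429.61 + $55.24 + $377.94 = $1,778.43
Net pay = $6,137.25 − $1,778.43 = $4,358.82

$4,358.82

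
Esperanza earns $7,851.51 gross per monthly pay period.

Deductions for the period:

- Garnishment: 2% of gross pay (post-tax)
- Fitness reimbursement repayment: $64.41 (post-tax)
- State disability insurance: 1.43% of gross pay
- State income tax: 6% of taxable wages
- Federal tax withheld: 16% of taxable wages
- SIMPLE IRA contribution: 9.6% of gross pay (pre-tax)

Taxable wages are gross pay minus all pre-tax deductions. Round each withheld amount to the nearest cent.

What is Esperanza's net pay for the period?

$5,202.54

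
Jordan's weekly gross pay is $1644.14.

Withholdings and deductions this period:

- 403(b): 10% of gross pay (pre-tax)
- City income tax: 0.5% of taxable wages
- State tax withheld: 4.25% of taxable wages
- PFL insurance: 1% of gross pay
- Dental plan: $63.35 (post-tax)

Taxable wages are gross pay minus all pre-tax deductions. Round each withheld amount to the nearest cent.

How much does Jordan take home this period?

$1329.65

403(b): $1644.14 × 0.1 = $164.41
Taxable wages = $1644.14 − $164.41 = $1479.73
City income tax: $1479.73 × 0.005 = $7.40
State tax withheld: $1479.73 × 0.0425 = $62.89
PFL insurance: $1644.14 × 0.01 = $16.44
Dental plan: $63.35
Total deductions = $164.41 + $7.40 + $62.89 + $16.44 + $63.35 = $314.49
Net pay = $1644.14 − $314.49 = $1329.65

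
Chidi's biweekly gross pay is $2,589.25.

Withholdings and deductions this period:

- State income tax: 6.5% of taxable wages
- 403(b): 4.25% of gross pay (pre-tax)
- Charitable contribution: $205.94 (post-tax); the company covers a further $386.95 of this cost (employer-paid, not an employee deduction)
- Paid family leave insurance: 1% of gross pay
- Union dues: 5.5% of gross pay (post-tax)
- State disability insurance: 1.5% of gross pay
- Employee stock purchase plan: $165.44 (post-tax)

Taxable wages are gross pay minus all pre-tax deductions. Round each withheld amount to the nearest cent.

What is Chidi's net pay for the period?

403(b): $2,589.25 × 0.0425 = $110.04
Taxable wages = $2,589.25 − $110.04 = $2,479.21
State income tax: $2,479.21 × 0.065 = $161.15
State disability insurance: $2,589.25 × 0.015 = $38.84
Paid family leave insurance: $2,589.25 × 0.01 = $25.89
Employee stock purchase plan: $165.44
Union dues: $2,589.25 × 0.055 = $142.41
Charitable contribution: $205.94
(Employer's $386.95 toward charitable contribution is not withheld from the employee.)
Total deductions = $110.04 + $161.15 + $38.84 + $25.89 + $165.44 + $142.41 + $205.94 = $849.71
Net pay = $2,589.25 − $849.71 = $1,739.54

$1,739.54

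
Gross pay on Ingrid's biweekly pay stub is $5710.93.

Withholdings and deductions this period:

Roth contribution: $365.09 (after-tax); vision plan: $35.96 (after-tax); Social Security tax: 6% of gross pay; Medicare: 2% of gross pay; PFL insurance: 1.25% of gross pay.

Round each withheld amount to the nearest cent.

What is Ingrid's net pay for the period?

$4781.61

Medicare: $5710.93 × 0.02 = $114.22
PFL insurance: $5710.93 × 0.0125 = $71.39
Social Security tax: $5710.93 × 0.06 = $342.66
Roth contribution: $365.09
Vision plan: $35.96
Total deductions = $114.22 + $71.39 + $342.66 + $365.09 + $35.96 = $929.32
Net pay = $5710.93 − $929.32 = $4781.61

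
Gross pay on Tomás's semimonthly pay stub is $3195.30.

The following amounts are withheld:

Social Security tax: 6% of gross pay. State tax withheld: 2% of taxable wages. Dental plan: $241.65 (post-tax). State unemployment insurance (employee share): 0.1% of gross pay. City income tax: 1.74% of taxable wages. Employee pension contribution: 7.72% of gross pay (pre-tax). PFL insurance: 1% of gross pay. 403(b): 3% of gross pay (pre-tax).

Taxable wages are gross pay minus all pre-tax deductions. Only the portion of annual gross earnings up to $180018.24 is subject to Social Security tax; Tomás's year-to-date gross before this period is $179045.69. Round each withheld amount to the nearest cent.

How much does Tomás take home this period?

403(b): $3195.30 × 0.03 = $95.86
Employee pension contribution: $3195.30 × 0.0772 = $246.68
Pre-tax total = $95.86 + $246.68 = $342.54
Taxable wages = $3195.30 − $342.54 = $2852.76
State tax withheld: $2852.76 × 0.02 = $57.06
City income tax: $2852.76 × 0.0174 = $49.64
State unemployment insurance (employee share): $3195.30 × 0.001 = $3.20
PFL insurance: $3195.30 × 0.01 = $31.95
Social Security tax: only $180018.24 − $179045.69 = $972.55 of this check is subject → $972.55 × 0.06 = $58.35
Dental plan: $241.65
Total deductions = $95.86 + $246.68 + $57.06 + $49.64 + $3.20 + $31.95 + $58.35 + $241.65 = $784.39
Net pay = $3195.30 − $784.39 = $2410.91

$2410.91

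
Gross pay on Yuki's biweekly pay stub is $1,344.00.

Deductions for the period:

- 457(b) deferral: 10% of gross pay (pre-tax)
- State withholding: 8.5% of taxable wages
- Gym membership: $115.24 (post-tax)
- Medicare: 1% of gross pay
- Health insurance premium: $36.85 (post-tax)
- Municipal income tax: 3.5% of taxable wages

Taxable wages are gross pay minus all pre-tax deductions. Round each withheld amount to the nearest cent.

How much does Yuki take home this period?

$898.91

457(b) deferral: $1,344.00 × 0.1 = $134.40
Taxable wages = $1,344.00 − $134.40 = $1,209.60
State withholding: $1,209.60 × 0.085 = $102.82
Municipal income tax: $1,209.60 × 0.035 = $42.34
Medicare: $1,344.00 × 0.01 = $13.44
Gym membership: $115.24
Health insurance premium: $36.85
Total deductions = $134.40 + $102.82 + $42.34 + $13.44 + $115.24 + $36.85 = $445.09
Net pay = $1,344.00 − $445.09 = $898.91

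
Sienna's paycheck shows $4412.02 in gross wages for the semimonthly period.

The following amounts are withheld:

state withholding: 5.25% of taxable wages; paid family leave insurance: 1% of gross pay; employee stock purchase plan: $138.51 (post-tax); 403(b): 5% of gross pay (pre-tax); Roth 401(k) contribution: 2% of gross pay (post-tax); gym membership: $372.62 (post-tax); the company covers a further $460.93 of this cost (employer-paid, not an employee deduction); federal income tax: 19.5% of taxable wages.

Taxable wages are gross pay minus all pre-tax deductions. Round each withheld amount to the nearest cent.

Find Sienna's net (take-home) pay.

$2510.55

403(b): $4412.02 × 0.05 = $220.60
Taxable wages = $4412.02 − $220.60 = $4191.42
State withholding: $4191.42 × 0.0525 = $220.05
Federal income tax: $4191.42 × 0.195 = $817.33
Paid family leave insurance: $4412.02 × 0.01 = $44.12
Roth 401(k) contribution: $4412.02 × 0.02 = $88.24
Employee stock purchase plan: $138.51
Gym membership: $372.62
(Employer's $460.93 toward gym membership is not withheld from the employee.)
Total deductions = $220.60 + $220.05 + $817.33 + $44.12 + $88.24 + $138.51 + $372.62 = $1901.47
Net pay = $4412.02 − $1901.47 = $2510.55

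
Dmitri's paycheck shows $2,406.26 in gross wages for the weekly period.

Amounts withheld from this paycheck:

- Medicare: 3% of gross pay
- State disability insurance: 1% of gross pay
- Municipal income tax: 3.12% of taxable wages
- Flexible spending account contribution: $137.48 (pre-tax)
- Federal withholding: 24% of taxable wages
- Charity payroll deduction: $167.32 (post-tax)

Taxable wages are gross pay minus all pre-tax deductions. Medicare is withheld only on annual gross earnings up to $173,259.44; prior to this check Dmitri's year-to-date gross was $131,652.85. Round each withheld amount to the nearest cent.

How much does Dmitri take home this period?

Flexible spending account contribution: $137.48
Taxable wages = $2,406.26 − $137.48 = $2,268.78
Municipal income tax: $2,268.78 × 0.0312 = $70.79
Federal withholding: $2,268.78 × 0.24 = $544.51
Medicare: cap not yet reached, full $2,406.26 is subject → $2,406.26 × 0.03 = $72.19
State disability insurance: $2,406.26 × 0.01 = $24.06
Charity payroll deduction: $167.32
Total deductions = $137.48 + $70.79 + $544.51 + $72.19 + $24.06 + $167.32 = $1,016.35
Net pay = $2,406.26 − $1,016.35 = $1,389.91

$1,389.91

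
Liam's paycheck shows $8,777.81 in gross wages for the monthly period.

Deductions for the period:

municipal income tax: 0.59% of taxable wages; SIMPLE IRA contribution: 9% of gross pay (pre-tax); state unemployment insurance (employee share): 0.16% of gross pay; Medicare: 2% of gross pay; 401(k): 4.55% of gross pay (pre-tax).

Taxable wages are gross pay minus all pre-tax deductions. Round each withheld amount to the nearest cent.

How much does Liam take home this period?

401(k): $8,777.81 × 0.0455 = $399.39
SIMPLE IRA contribution: $8,777.81 × 0.09 = $790.00
Pre-tax total = $399.39 + $790.00 = $1,189.39
Taxable wages = $8,777.81 − $1,189.39 = $7,588.42
Municipal income tax: $7,588.42 × 0.0059 = $44.77
Medicare: $8,777.81 × 0.02 = $175.56
State unemployment insurance (employee share): $8,777.81 × 0.0016 = $14.04
Total deductions = $399.39 + $790.00 + $44.77 + $175.56 + $14.04 = $1,423.76
Net pay = $8,777.81 − $1,423.76 = $7,354.05

$7,354.05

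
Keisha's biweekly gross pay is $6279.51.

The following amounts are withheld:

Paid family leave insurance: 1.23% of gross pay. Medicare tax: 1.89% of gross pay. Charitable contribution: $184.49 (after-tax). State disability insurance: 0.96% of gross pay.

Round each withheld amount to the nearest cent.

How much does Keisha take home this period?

State disability insurance: $6279.51 × 0.0096 = $60.28
Medicare tax: $6279.51 × 0.0189 = $118.68
Paid family leave insurance: $6279.51 × 0.0123 = $77.24
Charitable contribution: $184.49
Total deductions = $60.28 + $118.68 + $77.24 + $184.49 = $440.69
Net pay = $6279.51 − $440.69 = $5838.82

$5838.82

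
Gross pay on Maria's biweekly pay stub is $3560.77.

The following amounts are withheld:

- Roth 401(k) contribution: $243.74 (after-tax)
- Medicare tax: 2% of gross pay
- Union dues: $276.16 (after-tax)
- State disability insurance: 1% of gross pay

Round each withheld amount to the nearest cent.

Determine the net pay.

$2934.04

Medicare tax: $3560.77 × 0.02 = $71.22
State disability insurance: $3560.77 × 0.01 = $35.61
Roth 401(k) contribution: $243.74
Union dues: $276.16
Total deductions = $71.22 + $35.61 + $243.74 + $276.16 = $626.73
Net pay = $3560.77 − $626.73 = $2934.04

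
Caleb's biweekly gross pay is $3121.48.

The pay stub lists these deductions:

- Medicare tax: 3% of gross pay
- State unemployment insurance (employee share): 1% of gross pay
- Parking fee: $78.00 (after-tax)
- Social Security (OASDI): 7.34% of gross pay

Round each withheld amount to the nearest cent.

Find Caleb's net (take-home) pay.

$2689.51

Social Security (OASDI): $3121.48 × 0.0734 = $229.12
Medicare tax: $3121.48 × 0.03 = $93.64
State unemployment insurance (employee share): $3121.48 × 0.01 = $31.21
Parking fee: $78.00
Total deductions = $229.12 + $93.64 + $31.21 + $78.00 = $431.97
Net pay = $3121.48 − $431.97 = $2689.51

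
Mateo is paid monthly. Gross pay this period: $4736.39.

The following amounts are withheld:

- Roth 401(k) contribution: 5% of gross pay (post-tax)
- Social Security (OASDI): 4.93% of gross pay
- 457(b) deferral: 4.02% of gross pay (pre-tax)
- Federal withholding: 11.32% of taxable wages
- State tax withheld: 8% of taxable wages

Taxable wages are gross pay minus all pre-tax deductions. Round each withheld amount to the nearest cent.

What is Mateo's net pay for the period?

457(b) deferral: $4736.39 × 0.0402 = $190.40
Taxable wages = $4736.39 − $190.40 = $4545.99
State tax withheld: $4545.99 × 0.08 = $363.68
Federal withholding: $4545.99 × 0.1132 = $514.61
Social Security (OASDI): $4736.39 × 0.0493 = $233.50
Roth 401(k) contribution: $4736.39 × 0.05 = $236.82
Total deductions = $190.40 + $363.68 + $514.61 + $233.50 + $236.82 = $1539.01
Net pay = $4736.39 − $1539.01 = $3197.38

$3197.38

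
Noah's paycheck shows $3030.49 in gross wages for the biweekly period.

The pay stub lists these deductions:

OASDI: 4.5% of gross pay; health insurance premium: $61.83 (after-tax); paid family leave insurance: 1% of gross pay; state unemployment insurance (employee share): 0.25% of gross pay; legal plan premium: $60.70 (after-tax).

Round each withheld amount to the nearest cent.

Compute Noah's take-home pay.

State unemployment insurance (employee share): $3030.49 × 0.0025 = $7.58
OASDI: $3030.49 × 0.045 = $136.37
Paid family leave insurance: $3030.49 × 0.01 = $30.30
Health insurance premium: $61.83
Legal plan premium: $60.70
Total deductions = $7.58 + $136.37 + $30.30 + $61.83 + $60.70 = $296.78
Net pay = $3030.49 − $296.78 = $2733.71

$2733.71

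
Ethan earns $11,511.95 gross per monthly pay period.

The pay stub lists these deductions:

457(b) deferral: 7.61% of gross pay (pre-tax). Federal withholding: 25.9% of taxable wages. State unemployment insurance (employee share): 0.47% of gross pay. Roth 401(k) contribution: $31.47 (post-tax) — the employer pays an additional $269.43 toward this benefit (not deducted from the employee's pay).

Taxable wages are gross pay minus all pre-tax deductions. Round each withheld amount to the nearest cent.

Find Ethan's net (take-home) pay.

$7,795.61

457(b) deferral: $11,511.95 × 0.0761 = $876.06
Taxable wages = $11,511.95 − $876.06 = $10,635.89
Federal withholding: $10,635.89 × 0.259 = $2,754.70
State unemployment insurance (employee share): $11,511.95 × 0.0047 = $54.11
Roth 401(k) contribution: $31.47
(Employer's $269.43 toward Roth 401(k) contribution is not withheld from the employee.)
Total deductions = $876.06 + $2,754.70 + $54.11 + $31.47 = $3,716.34
Net pay = $11,511.95 − $3,716.34 = $7,795.61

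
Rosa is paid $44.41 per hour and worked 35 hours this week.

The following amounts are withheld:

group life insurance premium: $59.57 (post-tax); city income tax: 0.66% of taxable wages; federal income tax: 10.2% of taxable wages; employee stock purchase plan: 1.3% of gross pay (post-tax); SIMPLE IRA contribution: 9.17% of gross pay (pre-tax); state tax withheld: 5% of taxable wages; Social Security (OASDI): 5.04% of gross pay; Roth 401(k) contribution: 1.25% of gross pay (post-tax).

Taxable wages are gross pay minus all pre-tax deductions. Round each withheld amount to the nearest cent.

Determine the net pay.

$1,010.35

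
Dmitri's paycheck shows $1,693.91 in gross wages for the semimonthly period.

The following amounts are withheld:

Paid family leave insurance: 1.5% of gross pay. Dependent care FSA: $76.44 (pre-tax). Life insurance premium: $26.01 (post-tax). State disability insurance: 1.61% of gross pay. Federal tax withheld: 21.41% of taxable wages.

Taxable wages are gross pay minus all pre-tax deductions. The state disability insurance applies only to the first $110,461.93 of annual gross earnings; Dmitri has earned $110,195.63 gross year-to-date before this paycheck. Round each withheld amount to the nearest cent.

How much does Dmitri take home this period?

$1,215.46

Dependent care FSA: $76.44
Taxable wages = $1,693.91 − $76.44 = $1,617.47
Federal tax withheld: $1,617.47 × 0.2141 = $346.30
Paid family leave insurance: $1,693.91 × 0.015 = $25.41
State disability insurance: only $110,461.93 − $110,195.63 = $266.30 of this check is subject → $266.30 × 0.0161 = $4.29
Life insurance premium: $26.01
Total deductions = $76.44 + $346.30 + $25.41 + $4.29 + $26.01 = $478.45
Net pay = $1,693.91 − $478.45 = $1,215.46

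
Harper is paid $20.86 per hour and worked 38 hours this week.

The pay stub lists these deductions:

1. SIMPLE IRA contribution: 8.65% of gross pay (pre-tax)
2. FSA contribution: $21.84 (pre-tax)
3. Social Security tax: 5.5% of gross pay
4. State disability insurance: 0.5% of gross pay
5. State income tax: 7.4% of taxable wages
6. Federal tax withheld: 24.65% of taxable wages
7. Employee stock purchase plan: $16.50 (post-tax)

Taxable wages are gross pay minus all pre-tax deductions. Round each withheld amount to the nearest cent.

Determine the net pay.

$413.13

Gross pay: 38 × $20.86 = $792.68
FSA contribution: $21.84
SIMPLE IRA contribution: $792.68 × 0.0865 = $68.57
Pre-tax total = $21.84 + $68.57 = $90.41
Taxable wages = $792.68 − $90.41 = $702.27
State income tax: $702.27 × 0.074 = $51.97
Federal tax withheld: $702.27 × 0.2465 = $173.11
State disability insurance: $792.68 × 0.005 = $3.96
Social Security tax: $792.68 × 0.055 = $43.60
Employee stock purchase plan: $16.50
Total deductions = $21.84 + $68.57 + $51.97 + $173.11 + $3.96 + $43.60 + $16.50 = $379.55
Net pay = $792.68 − $379.55 = $413.13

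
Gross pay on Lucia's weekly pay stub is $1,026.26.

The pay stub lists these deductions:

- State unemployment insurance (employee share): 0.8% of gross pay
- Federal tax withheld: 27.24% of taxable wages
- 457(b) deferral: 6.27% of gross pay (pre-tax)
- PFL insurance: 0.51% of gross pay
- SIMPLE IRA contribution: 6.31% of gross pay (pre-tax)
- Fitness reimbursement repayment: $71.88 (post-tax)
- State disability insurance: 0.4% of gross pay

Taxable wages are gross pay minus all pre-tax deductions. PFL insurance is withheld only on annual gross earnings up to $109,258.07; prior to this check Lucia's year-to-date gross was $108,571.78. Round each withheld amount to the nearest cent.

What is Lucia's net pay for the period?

$565.07

457(b) deferral: $1,026.26 × 0.0627 = $64.35
SIMPLE IRA contribution: $1,026.26 × 0.0631 = $64.76
Pre-tax total = $64.35 + $64.76 = $129.11
Taxable wages = $1,026.26 − $129.11 = $897.15
Federal tax withheld: $897.15 × 0.2724 = $244.38
PFL insurance: only $109,258.07 − $108,571.78 = $686.29 of this check is subject → $686.29 × 0.0051 = $3.50
State unemployment insurance (employee share): $1,026.26 × 0.008 = $8.21
State disability insurance: $1,026.26 × 0.004 = $4.11
Fitness reimbursement repayment: $71.88
Total deductions = $64.35 + $64.76 + $244.38 + $3.50 + $8.21 + $4.11 + $71.88 = $461.19
Net pay = $1,026.26 − $461.19 = $565.07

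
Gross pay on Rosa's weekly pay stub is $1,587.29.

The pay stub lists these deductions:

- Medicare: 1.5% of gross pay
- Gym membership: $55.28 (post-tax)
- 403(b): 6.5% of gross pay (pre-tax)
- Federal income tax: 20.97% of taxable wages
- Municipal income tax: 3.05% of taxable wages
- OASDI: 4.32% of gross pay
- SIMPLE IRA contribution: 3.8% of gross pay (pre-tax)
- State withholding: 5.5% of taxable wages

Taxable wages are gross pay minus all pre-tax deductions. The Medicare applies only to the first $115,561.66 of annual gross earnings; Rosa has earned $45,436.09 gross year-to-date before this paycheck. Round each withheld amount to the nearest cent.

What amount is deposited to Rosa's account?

$855.83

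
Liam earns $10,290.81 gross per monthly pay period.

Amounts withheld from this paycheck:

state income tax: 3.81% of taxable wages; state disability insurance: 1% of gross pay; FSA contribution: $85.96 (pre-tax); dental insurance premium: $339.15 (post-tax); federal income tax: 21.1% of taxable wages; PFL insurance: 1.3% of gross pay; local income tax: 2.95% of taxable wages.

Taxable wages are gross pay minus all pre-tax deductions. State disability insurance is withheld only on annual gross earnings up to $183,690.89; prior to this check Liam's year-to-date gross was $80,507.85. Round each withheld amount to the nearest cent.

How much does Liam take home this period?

$6,785.95

FSA contribution: $85.96
Taxable wages = $10,290.81 − $85.96 = $10,204.85
Federal income tax: $10,204.85 × 0.211 = $2,153.22
Local income tax: $10,204.85 × 0.0295 = $301.04
State income tax: $10,204.85 × 0.0381 = $388.80
State disability insurance: cap not yet reached, full $10,290.81 is subject → $10,290.81 × 0.01 = $102.91
PFL insurance: $10,290.81 × 0.013 = $133.78
Dental insurance premium: $339.15
Total deductions = $85.96 + $2,153.22 + $301.04 + $388.80 + $102.91 + $133.78 + $339.15 = $3,504.86
Net pay = $10,290.81 − $3,504.86 = $6,785.95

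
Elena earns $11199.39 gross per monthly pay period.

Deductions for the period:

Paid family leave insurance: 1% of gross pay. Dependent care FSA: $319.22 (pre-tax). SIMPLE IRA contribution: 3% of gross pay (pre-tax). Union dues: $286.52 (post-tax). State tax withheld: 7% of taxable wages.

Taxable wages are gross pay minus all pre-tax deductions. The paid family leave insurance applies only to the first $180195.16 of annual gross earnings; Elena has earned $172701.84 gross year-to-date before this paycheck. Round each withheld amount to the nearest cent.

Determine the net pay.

SIMPLE IRA contribution: $11199.39 × 0.03 = $335.98
Dependent care FSA: $319.22
Pre-tax total = $335.98 + $319.22 = $655.20
Taxable wages = $11199.39 − $655.20 = $10544.19
State tax withheld: $10544.19 × 0.07 = $738.09
Paid family leave insurance: only $180195.16 − $172701.84 = $7493.32 of this check is subject → $7493.32 × 0.01 = $74.93
Union dues: $286.52
Total deductions = $335.98 + $319.22 + $738.09 + $74.93 + $286.52 = $1754.74
Net pay = $11199.39 − $1754.74 = $9444.65

$9444.65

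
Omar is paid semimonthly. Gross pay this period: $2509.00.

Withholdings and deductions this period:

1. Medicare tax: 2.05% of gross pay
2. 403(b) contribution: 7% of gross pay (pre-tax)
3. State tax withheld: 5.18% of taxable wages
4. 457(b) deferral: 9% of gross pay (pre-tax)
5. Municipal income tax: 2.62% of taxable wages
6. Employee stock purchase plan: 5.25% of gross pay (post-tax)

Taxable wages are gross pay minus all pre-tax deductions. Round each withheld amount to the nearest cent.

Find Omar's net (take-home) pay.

457(b) deferral: $2509.00 × 0.09 = $225.81
403(b) contribution: $2509.00 × 0.07 = $175.63
Pre-tax total = $225.81 + $175.63 = $401.44
Taxable wages = $2509.00 − $401.44 = $2107.56
State tax withheld: $2107.56 × 0.0518 = $109.17
Municipal income tax: $2107.56 × 0.0262 = $55.22
Medicare tax: $2509.00 × 0.0205 = $51.43
Employee stock purchase plan: $2509.00 × 0.0525 = $131.72
Total deductions = $225.81 + $175.63 + $109.17 + $55.22 + $51.43 + $131.72 = $748.98
Net pay = $2509.00 − $748.98 = $1760.02

$1760.02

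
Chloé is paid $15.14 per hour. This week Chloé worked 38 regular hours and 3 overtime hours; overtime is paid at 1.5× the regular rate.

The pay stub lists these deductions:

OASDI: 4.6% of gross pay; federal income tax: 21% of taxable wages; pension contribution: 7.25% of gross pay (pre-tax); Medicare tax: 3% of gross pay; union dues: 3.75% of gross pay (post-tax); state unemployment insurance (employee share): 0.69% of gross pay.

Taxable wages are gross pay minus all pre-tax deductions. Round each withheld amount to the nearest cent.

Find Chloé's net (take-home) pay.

Regular pay: 38 × $15.14 = $575.32
Overtime pay: 3 × $15.14 × 1.5 = $68.13
Gross pay = $575.32 + $68.13 = $643.45
Pension contribution: $643.45 × 0.0725 = $46.65
Taxable wages = $643.45 − $46.65 = $596.80
Federal income tax: $596.80 × 0.21 = $125.33
State unemployment insurance (employee share): $643.45 × 0.0069 = $4.44
OASDI: $643.45 × 0.046 = $29.60
Medicare tax: $643.45 × 0.03 = $19.30
Union dues: $643.45 × 0.0375 = $24.13
Total deductions = $46.65 + $125.33 + $4.44 + $29.60 + $19.30 + $24.13 = $249.45
Net pay = $643.45 − $249.45 = $394.00

$394.00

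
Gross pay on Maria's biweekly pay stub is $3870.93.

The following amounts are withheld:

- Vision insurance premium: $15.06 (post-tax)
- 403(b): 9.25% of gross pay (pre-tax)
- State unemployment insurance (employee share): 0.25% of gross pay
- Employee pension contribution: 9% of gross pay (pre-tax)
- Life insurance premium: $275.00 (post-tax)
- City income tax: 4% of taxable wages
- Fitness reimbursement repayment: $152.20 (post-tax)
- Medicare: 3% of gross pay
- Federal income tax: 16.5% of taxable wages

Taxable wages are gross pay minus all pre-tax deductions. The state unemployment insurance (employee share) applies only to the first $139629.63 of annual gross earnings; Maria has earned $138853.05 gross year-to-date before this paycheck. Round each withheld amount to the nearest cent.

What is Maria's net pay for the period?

$1955.44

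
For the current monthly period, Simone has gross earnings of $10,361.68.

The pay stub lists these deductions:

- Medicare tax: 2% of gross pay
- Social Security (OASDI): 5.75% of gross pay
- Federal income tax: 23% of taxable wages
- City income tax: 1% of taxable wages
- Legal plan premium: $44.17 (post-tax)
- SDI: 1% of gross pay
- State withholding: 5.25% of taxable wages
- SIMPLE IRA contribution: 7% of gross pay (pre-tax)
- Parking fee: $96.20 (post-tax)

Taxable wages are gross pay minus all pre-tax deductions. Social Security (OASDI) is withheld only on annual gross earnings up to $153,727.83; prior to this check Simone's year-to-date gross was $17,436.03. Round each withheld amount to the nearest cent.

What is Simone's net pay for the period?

$5,770.71

SIMPLE IRA contribution: $10,361.68 × 0.07 = $725.32
Taxable wages = $10,361.68 − $725.32 = $9,636.36
Federal income tax: $9,636.36 × 0.23 = $2,216.36
City income tax: $9,636.36 × 0.01 = $96.36
State withholding: $9,636.36 × 0.0525 = $505.91
Medicare tax: $10,361.68 × 0.02 = $207.23
Social Security (OASDI): cap not yet reached, full $10,361.68 is subject → $10,361.68 × 0.0575 = $595.80
SDI: $10,361.68 × 0.01 = $103.62
Legal plan premium: $44.17
Parking fee: $96.20
Total deductions = $725.32 + $2,216.36 + $96.36 + $505.91 + $207.23 + $595.80 + $103.62 + $44.17 + $96.20 = $4,590.97
Net pay = $10,361.68 − $4,590.97 = $5,770.71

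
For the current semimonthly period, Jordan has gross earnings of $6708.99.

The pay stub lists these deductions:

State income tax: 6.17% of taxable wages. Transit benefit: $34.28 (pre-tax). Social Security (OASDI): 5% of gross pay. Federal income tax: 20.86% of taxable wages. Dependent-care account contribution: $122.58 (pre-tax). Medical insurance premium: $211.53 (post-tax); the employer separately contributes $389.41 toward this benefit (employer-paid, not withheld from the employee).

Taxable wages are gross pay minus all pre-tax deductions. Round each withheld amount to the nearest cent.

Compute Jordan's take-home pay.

$4234.11

Transit benefit: $34.28
Dependent-care account contribution: $122.58
Pre-tax total = $34.28 + $122.58 = $156.86
Taxable wages = $6708.99 − $156.86 = $6552.13
State income tax: $6552.13 × 0.0617 = $404.27
Federal income tax: $6552.13 × 0.2086 = $1366.77
Social Security (OASDI): $6708.99 × 0.05 = $335.45
Medical insurance premium: $211.53
(Employer's $389.41 toward medical insurance premium is not withheld from the employee.)
Total deductions = $34.28 + $122.58 + $404.27 + $1366.77 + $335.45 + $211.53 = $2474.88
Net pay = $6708.99 − $2474.88 = $4234.11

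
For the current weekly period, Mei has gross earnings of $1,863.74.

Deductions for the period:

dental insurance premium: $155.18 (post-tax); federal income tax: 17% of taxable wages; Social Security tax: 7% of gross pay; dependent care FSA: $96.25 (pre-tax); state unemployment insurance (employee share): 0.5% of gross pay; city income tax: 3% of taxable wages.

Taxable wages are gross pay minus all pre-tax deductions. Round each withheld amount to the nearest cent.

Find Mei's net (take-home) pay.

Dependent care FSA: $96.25
Taxable wages = $1,863.74 − $96.25 = $1,767.49
Federal income tax: $1,767.49 × 0.17 = $300.47
City income tax: $1,767.49 × 0.03 = $53.02
Social Security tax: $1,863.74 × 0.07 = $130.46
State unemployment insurance (employee share): $1,863.74 × 0.005 = $9.32
Dental insurance premium: $155.18
Total deductions = $96.25 + $300.47 + $53.02 + $130.46 + $9.32 + $155.18 = $744.70
Net pay = $1,863.74 − $744.70 = $1,119.04

$1,119.04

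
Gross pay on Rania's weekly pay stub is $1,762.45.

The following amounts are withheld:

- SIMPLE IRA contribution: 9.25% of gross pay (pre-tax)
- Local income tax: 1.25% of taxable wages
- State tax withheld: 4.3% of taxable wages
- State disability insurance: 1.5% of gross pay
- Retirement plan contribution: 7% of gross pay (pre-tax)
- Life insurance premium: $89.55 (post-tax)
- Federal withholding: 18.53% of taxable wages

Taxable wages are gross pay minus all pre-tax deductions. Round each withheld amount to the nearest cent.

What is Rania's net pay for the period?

Retirement plan contribution: $1,762.45 × 0.07 = $123.37
SIMPLE IRA contribution: $1,762.45 × 0.0925 = $163.03
Pre-tax total = $123.37 + $163.03 = $286.40
Taxable wages = $1,762.45 − $286.40 = $1,476.05
Local income tax: $1,476.05 × 0.0125 = $18.45
State tax withheld: $1,476.05 × 0.043 = $63.47
Federal withholding: $1,476.05 × 0.1853 = $273.51
State disability insurance: $1,762.45 × 0.015 = $26.44
Life insurance premium: $89.55
Total deductions = $123.37 + $163.03 + $18.45 + $63.47 + $273.51 + $26.44 + $89.55 = $757.82
Net pay = $1,762.45 − $757.82 = $1,004.63

$1,004.63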